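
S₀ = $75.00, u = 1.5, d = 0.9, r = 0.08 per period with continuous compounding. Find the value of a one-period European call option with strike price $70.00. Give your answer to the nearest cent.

Risk-neutral probability p = (e^0.08 − 0.9)/(1.5 − 0.9) = 0.1833/0.6000 = 0.3055
Terminal stock prices: S_u = 112.5, S_d = 67.5
Terminal payoffs (S − K): max(42.5, 0) = 42.5, max(-2.5, 0) = 0
Node 0 (S = 75): V_0 = e^(−0.08)·[0.3055·42.5000 + 0.6945·0.0000] = 11.9847

$11.98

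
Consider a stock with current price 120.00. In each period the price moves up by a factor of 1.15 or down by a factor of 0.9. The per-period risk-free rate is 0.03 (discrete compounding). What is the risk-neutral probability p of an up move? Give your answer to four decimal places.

Risk-neutral probability p = (1 + 0.03 − 0.9)/(1.15 − 0.9) = 0.1300/0.2500 = 0.5200

p = 0.5200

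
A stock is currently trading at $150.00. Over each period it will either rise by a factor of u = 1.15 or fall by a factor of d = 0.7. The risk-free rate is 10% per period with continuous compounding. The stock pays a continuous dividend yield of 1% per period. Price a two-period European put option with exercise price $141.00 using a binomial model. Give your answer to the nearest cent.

$4.45

Per-period risk-free factor R = e^0.1 = 1.1052; dividend-adjusted growth = e^(0.1−0.01) = 1.0942.
Risk-neutral probability p = (1.0942 − 0.7)/(1.15 − 0.7) = 0.3942/0.4500 = 0.8759
Terminal stock prices: S_uu = 198.4, S_ud = 120.7, S_dd = 73.5
Terminal payoffs (K − S): max(-57.37, 0) = 0, max(20.25, 0) = 20.25, max(67.5, 0) = 67.5
Node u (S = 172.5): V_u = e^(−0.1)·[0.8759·0.0000 + 0.1241·20.2500] = 2.2731
Node d (S = 105): V_d = e^(−0.1)·[0.8759·20.2500 + 0.1241·67.5000] = 23.6268
Node 0 (S = 150): V_0 = e^(−0.1)·[0.8759·2.2731 + 0.1241·23.6268] = 4.4538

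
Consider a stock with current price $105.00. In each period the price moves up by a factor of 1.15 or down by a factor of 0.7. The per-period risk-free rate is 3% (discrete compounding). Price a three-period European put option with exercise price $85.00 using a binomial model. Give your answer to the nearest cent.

Risk-neutral probability p = (1 + 0.03 − 0.7)/(1.15 − 0.7) = 0.3300/0.4500 = 0.7333
Terminal stock prices: S_uuu = 159.7, S_uud = 97.2, S_udd = 59.17, S_ddd = 36.01
Terminal payoffs (K − S): max(-74.69, 0) = 0, max(-12.2, 0) = 0, max(25.83, 0) = 25.83, max(48.99, 0) = 48.99
Node uu (S = 138.9): V_uu = 1/1.03·[0.7333·0.0000 + 0.2667·0.0000] = 0.0000
Node ud (S = 84.52): V_ud = 1/1.03·[0.7333·0.0000 + 0.2667·25.8325] = 6.6880
Node dd (S = 51.45): V_dd = 1/1.03·[0.7333·25.8325 + 0.2667·48.9850] = 31.0743
Node u (S = 120.7): V_u = 1/1.03·[0.7333·0.0000 + 0.2667·6.6880] = 1.7315
Node d (S = 73.5): V_d = 1/1.03·[0.7333·6.6880 + 0.2667·31.0743] = 12.8068
Node 0 (S = 105): V_0 = 1/1.03·[0.7333·1.7315 + 0.2667·12.8068] = 4.5485

$4.55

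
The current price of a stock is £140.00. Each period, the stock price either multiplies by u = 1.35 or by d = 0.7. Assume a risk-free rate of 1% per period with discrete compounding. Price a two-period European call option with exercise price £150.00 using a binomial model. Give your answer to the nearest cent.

£23.45

Risk-neutral probability p = (1 + 0.01 − 0.7)/(1.35 − 0.7) = 0.3100/0.6500 = 0.4769
Terminal stock prices: S_uu = 255.2, S_ud = 132.3, S_dd = 68.6
Terminal payoffs (S − K): max(105.2, 0) = 105.2, max(-17.7, 0) = 0, max(-81.4, 0) = 0
Node u (S = 189): V_u = 1/1.01·[0.4769·105.1500 + 0.5231·0.0000] = 49.6519
Node d (S = 98): V_d = 1/1.01·[0.4769·0.0000 + 0.5231·0.0000] = 0.0000
Node 0 (S = 140): V_0 = 1/1.01·[0.4769·49.6519 + 0.5231·0.0000] = 23.4457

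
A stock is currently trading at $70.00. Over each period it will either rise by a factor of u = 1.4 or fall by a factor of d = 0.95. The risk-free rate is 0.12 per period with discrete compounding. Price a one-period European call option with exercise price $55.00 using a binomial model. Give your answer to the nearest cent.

$20.89

Risk-neutral probability p = (1 + 0.12 − 0.95)/(1.4 − 0.95) = 0.1700/0.4500 = 0.3778
Terminal stock prices: S_u = 98, S_d = 66.5
Terminal payoffs (S − K): max(43, 0) = 43, max(11.5, 0) = 11.5
Node 0 (S = 70): V_0 = 1/1.12·[0.3778·43.0000 + 0.6222·11.5000] = 20.8929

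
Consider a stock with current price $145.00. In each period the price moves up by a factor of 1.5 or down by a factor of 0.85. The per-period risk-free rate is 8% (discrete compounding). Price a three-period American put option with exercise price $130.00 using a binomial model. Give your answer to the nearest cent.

Risk-neutral probability p = (1 + 0.08 − 0.85)/(1.5 − 0.85) = 0.2300/0.6500 = 0.3538
Terminal stock prices: S_uuu = 489.4, S_uud = 277.3, S_udd = 157.1, S_ddd = 89.05
Terminal payoffs (K − S): max(-359.4, 0) = 0, max(-147.3, 0) = 0, max(-27.14, 0) = 0, max(40.95, 0) = 40.95
Node uu (S = 326.2): continuation = 1/1.08·[0.3538·0.0000 + 0.6462·0.0000] = 0.0000; exercise value = 0.0000 ≤ continuation, so V_uu = 0.0000
Node ud (S = 184.9): continuation = 1/1.08·[0.3538·0.0000 + 0.6462·0.0000] = 0.0000; exercise value = 0.0000 ≤ continuation, so V_ud = 0.0000
Node dd (S = 104.8): continuation = 1/1.08·[0.3538·0.0000 + 0.6462·40.9519] = 24.5011; exercise value = 25.2375 > continuation, so V_dd = 25.2375 (exercise)
Node u (S = 217.5): continuation = 1/1.08·[0.3538·0.0000 + 0.6462·0.0000] = 0.0000; exercise value = 0.0000 ≤ continuation, so V_u = 0.0000
Node d (S = 123.2): continuation = 1/1.08·[0.3538·0.0000 + 0.6462·25.2375] = 15.0994; exercise value = 6.7500 ≤ continuation, so V_d = 15.0994
Node 0 (S = 145): continuation = 1/1.08·[0.3538·0.0000 + 0.6462·15.0994] = 9.0338; exercise value = 0.0000 ≤ continuation, so V_0 = 9.0338

$9.03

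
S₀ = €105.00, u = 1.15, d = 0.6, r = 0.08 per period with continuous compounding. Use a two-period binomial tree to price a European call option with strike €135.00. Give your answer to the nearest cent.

€2.54

Risk-neutral probability p = (e^0.08 − 0.6)/(1.15 − 0.6) = 0.4833/0.5500 = 0.8787
Terminal stock prices: S_uu = 138.9, S_ud = 72.45, S_dd = 37.8
Terminal payoffs (S − K): max(3.862, 0) = 3.862, max(-62.55, 0) = 0, max(-97.2, 0) = 0
Node u (S = 120.7): V_u = e^(−0.08)·[0.8787·3.8625 + 0.1213·0.0000] = 3.1331
Node d (S = 63): V_d = e^(−0.08)·[0.8787·0.0000 + 0.1213·0.0000] = 0.0000
Node 0 (S = 105): V_0 = e^(−0.08)·[0.8787·3.1331 + 0.1213·0.0000] = 2.5414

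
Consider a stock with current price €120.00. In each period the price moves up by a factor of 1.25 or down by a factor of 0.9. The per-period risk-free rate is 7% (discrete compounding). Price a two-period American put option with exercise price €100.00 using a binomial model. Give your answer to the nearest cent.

€0.65

Risk-neutral probability p = (1 + 0.07 − 0.9)/(1.25 − 0.9) = 0.1700/0.3500 = 0.4857
Terminal stock prices: S_uu = 187.5, S_ud = 135, S_dd = 97.2
Terminal payoffs (K − S): max(-87.5, 0) = 0, max(-35, 0) = 0, max(2.8, 0) = 2.8
Node u (S = 150): continuation = 1/1.07·[0.4857·0.0000 + 0.5143·0.0000] = 0.0000; exercise value = 0.0000 ≤ continuation, so V_u = 0.0000
Node d (S = 108): continuation = 1/1.07·[0.4857·0.0000 + 0.5143·2.8000] = 1.3458; exercise value = 0.0000 ≤ continuation, so V_d = 1.3458
Node 0 (S = 120): continuation = 1/1.07·[0.4857·0.0000 + 0.5143·1.3458] = 0.6468; exercise value = 0.0000 ≤ continuation, so V_0 = 0.6468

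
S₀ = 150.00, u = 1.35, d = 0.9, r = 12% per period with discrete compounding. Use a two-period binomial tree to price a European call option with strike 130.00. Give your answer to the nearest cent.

Risk-neutral probability p = (1 + 0.12 − 0.9)/(1.35 − 0.9) = 0.2200/0.4500 = 0.4889
Terminal stock prices: S_uu = 273.4, S_ud = 182.2, S_dd = 121.5
Terminal payoffs (S − K): max(143.4, 0) = 143.4, max(52.25, 0) = 52.25, max(-8.5, 0) = 0
Node u (S = 202.5): V_u = 1/1.12·[0.4889·143.3750 + 0.5111·52.2500] = 86.4286
Node d (S = 135): V_d = 1/1.12·[0.4889·52.2500 + 0.5111·0.0000] = 22.8075
Node 0 (S = 150): V_0 = 1/1.12·[0.4889·86.4286 + 0.5111·22.8075] = 48.1350

48.13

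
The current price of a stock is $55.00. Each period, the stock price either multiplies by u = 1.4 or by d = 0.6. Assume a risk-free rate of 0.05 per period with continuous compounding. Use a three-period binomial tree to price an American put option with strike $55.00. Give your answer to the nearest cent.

$11.64

Risk-neutral probability p = (e^0.05 − 0.6)/(1.4 − 0.6) = 0.4513/0.8000 = 0.5641
Terminal stock prices: S_uuu = 150.9, S_uud = 64.68, S_udd = 27.72, S_ddd = 11.88
Terminal payoffs (K − S): max(-95.92, 0) = 0, max(-9.68, 0) = 0, max(27.28, 0) = 27.28, max(43.12, 0) = 43.12
Node uu (S = 107.8): continuation = e^(−0.05)·[0.5641·0.0000 + 0.4359·0.0000] = 0.0000; exercise value = 0.0000 ≤ continuation, so V_uu = 0.0000
Node ud (S = 46.2): continuation = e^(−0.05)·[0.5641·0.0000 + 0.4359·27.2800] = 11.3117; exercise value = 8.8000 ≤ continuation, so V_ud = 11.3117
Node dd (S = 19.8): continuation = e^(−0.05)·[0.5641·27.2800 + 0.4359·43.1200] = 32.5176; exercise value = 35.2000 > continuation, so V_dd = 35.2000 (exercise)
Node u (S = 77): continuation = e^(−0.05)·[0.5641·0.0000 + 0.4359·11.3117] = 4.6904; exercise value = 0.0000 ≤ continuation, so V_u = 4.6904
Node d (S = 33): continuation = e^(−0.05)·[0.5641·11.3117 + 0.4359·35.2000] = 20.6653; exercise value = 22.0000 > continuation, so V_d = 22.0000 (exercise)
Node 0 (S = 55): continuation = e^(−0.05)·[0.5641·4.6904 + 0.4359·22.0000] = 11.6391; exercise value = 0.0000 ≤ continuation, so V_0 = 11.6391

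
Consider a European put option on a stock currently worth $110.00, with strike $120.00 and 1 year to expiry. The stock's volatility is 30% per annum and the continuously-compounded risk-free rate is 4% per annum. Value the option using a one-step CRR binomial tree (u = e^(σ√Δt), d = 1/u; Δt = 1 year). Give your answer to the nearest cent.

CRR parameters: u = e^(σ√Δt) = e^(0.3·√1) = 1.3499, d = 1/u = 0.7408
Per-period rate: rΔt = 0.04·1 = 0.04, so R = e^0.04 = 1.0408
Risk-neutral probability p = (e^0.04 − 0.7408)/(1.3499 − 0.7408) = 0.3000/0.6090 = 0.4926
Terminal stock prices: S_u = 148.5, S_d = 81.49
Terminal payoffs (K − S): max(-28.48, 0) = 0, max(38.51, 0) = 38.51
Node 0 (S = 110): V_0 = e^(−0.04)·[0.4926·0.0000 + 0.5074·38.5100] = 18.7751

$18.78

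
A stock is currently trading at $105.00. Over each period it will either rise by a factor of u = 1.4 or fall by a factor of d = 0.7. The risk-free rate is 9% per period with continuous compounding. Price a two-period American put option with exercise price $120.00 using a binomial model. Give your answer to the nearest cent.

$22.08

Risk-neutral probability p = (e^0.09 − 0.7)/(1.4 − 0.7) = 0.3942/0.7000 = 0.5631
Terminal stock prices: S_uu = 205.8, S_ud = 102.9, S_dd = 51.45
Terminal payoffs (K − S): max(-85.8, 0) = 0, max(17.1, 0) = 17.1, max(68.55, 0) = 68.55
Node u (S = 147): continuation = e^(−0.09)·[0.5631·0.0000 + 0.4369·17.1000] = 6.8279; exercise value = 0.0000 ≤ continuation, so V_u = 6.8279
Node d (S = 73.5): continuation = e^(−0.09)·[0.5631·17.1000 + 0.4369·68.5500] = 36.1717; exercise value = 46.5000 > continuation, so V_d = 46.5000 (exercise)
Node 0 (S = 105): continuation = e^(−0.09)·[0.5631·6.8279 + 0.4369·46.5000] = 22.0809; exercise value = 15.0000 ≤ continuation, so V_0 = 22.0809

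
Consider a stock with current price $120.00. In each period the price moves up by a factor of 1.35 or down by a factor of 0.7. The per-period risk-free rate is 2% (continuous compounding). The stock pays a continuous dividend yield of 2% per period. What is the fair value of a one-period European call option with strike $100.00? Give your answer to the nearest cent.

$28.05

Per-period risk-free factor R = e^0.02 = 1.0202; dividend-adjusted growth = e^(0.02−0.02) = 1.0000.
Risk-neutral probability p = (1.0000 − 0.7)/(1.35 − 0.7) = 0.3000/0.6500 = 0.4615
Terminal stock prices: S_u = 162, S_d = 84
Terminal payoffs (S − K): max(62, 0) = 62, max(-16, 0) = 0
Node 0 (S = 120): V_0 = e^(−0.02)·[0.4615·62.0000 + 0.5385·0.0000] = 28.0488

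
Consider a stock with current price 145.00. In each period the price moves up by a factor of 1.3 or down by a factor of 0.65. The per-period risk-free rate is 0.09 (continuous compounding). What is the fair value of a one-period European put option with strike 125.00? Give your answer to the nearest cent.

8.90

Risk-neutral probability p = (e^0.09 − 0.65)/(1.3 − 0.65) = 0.4442/0.6500 = 0.6833
Terminal stock prices: S_u = 188.5, S_d = 94.25
Terminal payoffs (K − S): max(-63.5, 0) = 0, max(30.75, 0) = 30.75
Node 0 (S = 145): V_0 = e^(−0.09)·[0.6833·0.0000 + 0.3167·30.7500] = 8.8991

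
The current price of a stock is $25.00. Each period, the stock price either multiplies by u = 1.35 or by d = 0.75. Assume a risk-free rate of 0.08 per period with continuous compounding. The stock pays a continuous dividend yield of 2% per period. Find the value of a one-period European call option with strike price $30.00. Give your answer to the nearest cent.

$1.80

Per-period risk-free factor R = e^0.08 = 1.0833; dividend-adjusted growth = e^(0.08−0.02) = 1.0618.
Risk-neutral probability p = (1.0618 − 0.75)/(1.35 − 0.75) = 0.3118/0.6000 = 0.5197
Terminal stock prices: S_u = 33.75, S_d = 18.75
Terminal payoffs (S − K): max(3.75, 0) = 3.75, max(-11.25, 0) = 0
Node 0 (S = 25): V_0 = e^(−0.08)·[0.5197·3.7500 + 0.4803·0.0000] = 1.7991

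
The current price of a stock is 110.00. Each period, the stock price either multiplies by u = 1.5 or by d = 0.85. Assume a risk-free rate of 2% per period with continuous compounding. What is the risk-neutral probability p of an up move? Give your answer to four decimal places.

p = 0.2618

Risk-neutral probability p = (e^0.02 − 0.85)/(1.5 − 0.85) = 0.1702/0.6500 = 0.2618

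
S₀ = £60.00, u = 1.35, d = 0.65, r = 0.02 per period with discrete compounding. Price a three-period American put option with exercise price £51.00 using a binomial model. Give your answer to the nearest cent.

£9.19

Risk-neutral probability p = (1 + 0.02 − 0.65)/(1.35 − 0.65) = 0.3700/0.7000 = 0.5286
Terminal stock prices: S_uuu = 147.6, S_uud = 71.08, S_udd = 34.22, S_ddd = 16.48
Terminal payoffs (K − S): max(-96.62, 0) = 0, max(-20.08, 0) = 0, max(16.78, 0) = 16.78, max(34.52, 0) = 34.52
Node uu (S = 109.4): continuation = 1/1.02·[0.5286·0.0000 + 0.4714·0.0000] = 0.0000; exercise value = 0.0000 ≤ continuation, so V_uu = 0.0000
Node ud (S = 52.65): continuation = 1/1.02·[0.5286·0.0000 + 0.4714·16.7775] = 7.7543; exercise value = 0.0000 ≤ continuation, so V_ud = 7.7543
Node dd (S = 25.35): continuation = 1/1.02·[0.5286·16.7775 + 0.4714·34.5225] = 24.6500; exercise value = 25.6500 > continuation, so V_dd = 25.6500 (exercise)
Node u (S = 81): continuation = 1/1.02·[0.5286·0.0000 + 0.4714·7.7543] = 3.5839; exercise value = 0.0000 ≤ continuation, so V_u = 3.5839
Node d (S = 39): continuation = 1/1.02·[0.5286·7.7543 + 0.4714·25.6500] = 15.8734; exercise value = 12.0000 ≤ continuation, so V_d = 15.8734
Node 0 (S = 60): continuation = 1/1.02·[0.5286·3.5839 + 0.4714·15.8734] = 9.1937; exercise value = 0.0000 ≤ continuation, so V_0 = 9.1937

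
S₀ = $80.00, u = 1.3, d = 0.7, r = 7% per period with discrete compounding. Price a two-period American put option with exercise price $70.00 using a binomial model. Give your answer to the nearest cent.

Risk-neutral probability p = (1 + 0.07 − 0.7)/(1.3 − 0.7) = 0.3700/0.6000 = 0.6167
Terminal stock prices: S_uu = 135.2, S_ud = 72.8, S_dd = 39.2
Terminal payoffs (K − S): max(-65.2, 0) = 0, max(-2.8, 0) = 0, max(30.8, 0) = 30.8
Node u (S = 104): continuation = 1/1.07·[0.6167·0.0000 + 0.3833·0.0000] = 0.0000; exercise value = 0.0000 ≤ continuation, so V_u = 0.0000
Node d (S = 56): continuation = 1/1.07·[0.6167·0.0000 + 0.3833·30.8000] = 11.0343; exercise value = 14.0000 > continuation, so V_d = 14.0000 (exercise)
Node 0 (S = 80): continuation = 1/1.07·[0.6167·0.0000 + 0.3833·14.0000] = 5.0156; exercise value = 0.0000 ≤ continuation, so V_0 = 5.0156

$5.02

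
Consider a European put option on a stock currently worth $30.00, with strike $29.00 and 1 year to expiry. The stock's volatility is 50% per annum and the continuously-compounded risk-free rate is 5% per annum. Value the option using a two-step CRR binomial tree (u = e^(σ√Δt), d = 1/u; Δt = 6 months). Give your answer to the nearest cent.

CRR parameters: u = e^(σ√Δt) = e^(0.5·√0.5) = 1.4241, d = 1/u = 0.7022
Per-period rate: rΔt = 0.05·0.5 = 0.025, so R = e^0.025 = 1.0253
Risk-neutral probability p = (e^0.025 − 0.7022)/(1.4241 − 0.7022) = 0.3231/0.7219 = 0.4476
Terminal stock prices: S_uu = 60.84, S_ud = 30, S_dd = 14.79
Terminal payoffs (K − S): max(-31.84, 0) = 0, max(-1, 0) = 0, max(14.21, 0) = 14.21
Node u (S = 42.72): V_u = e^(−0.025)·[0.4476·0.0000 + 0.5524·0.0000] = 0.0000
Node d (S = 21.07): V_d = e^(−0.025)·[0.4476·0.0000 + 0.5524·14.2079] = 7.6549
Node 0 (S = 30): V_0 = e^(−0.025)·[0.4476·0.0000 + 0.5524·7.6549] = 4.1242

$4.12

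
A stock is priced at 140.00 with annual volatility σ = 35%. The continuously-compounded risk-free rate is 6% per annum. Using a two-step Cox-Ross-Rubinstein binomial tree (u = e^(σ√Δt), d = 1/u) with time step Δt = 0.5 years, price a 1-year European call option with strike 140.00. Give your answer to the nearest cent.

CRR parameters: u = e^(σ√Δt) = e^(0.35·√0.5) = 1.2808, d = 1/u = 0.7808
Per-period rate: rΔt = 0.06·0.5 = 0.03, so R = e^0.03 = 1.0305
Risk-neutral probability p = (e^0.03 − 0.7808)/(1.2808 − 0.7808) = 0.2497/0.5000 = 0.4993
Terminal stock prices: S_uu = 229.7, S_ud = 140, S_dd = 85.34
Terminal payoffs (S − K): max(89.66, 0) = 89.66, max(0, 0) = 0, max(-54.66, 0) = 0
Node u (S = 179.3): V_u = e^(−0.03)·[0.4993·89.6640 + 0.5007·0.0000] = 43.4501
Node d (S = 109.3): V_d = e^(−0.03)·[0.4993·0.0000 + 0.5007·0.0000] = 0.0000
Node 0 (S = 140): V_0 = e^(−0.03)·[0.4993·43.4501 + 0.5007·0.0000] = 21.0554

21.06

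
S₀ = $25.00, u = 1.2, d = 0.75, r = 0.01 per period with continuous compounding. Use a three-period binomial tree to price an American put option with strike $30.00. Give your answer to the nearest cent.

$6.91

Risk-neutral probability p = (e^0.01 − 0.75)/(1.2 − 0.75) = 0.2601/0.4500 = 0.5779
Terminal stock prices: S_uuu = 43.2, S_uud = 27, S_udd = 16.88, S_ddd = 10.55
Terminal payoffs (K − S): max(-13.2, 0) = 0, max(3, 0) = 3, max(13.12, 0) = 13.12, max(19.45, 0) = 19.45
Node uu (S = 36): continuation = e^(−0.01)·[0.5779·0.0000 + 0.4221·3.0000] = 1.2537; exercise value = 0.0000 ≤ continuation, so V_uu = 1.2537
Node ud (S = 22.5): continuation = e^(−0.01)·[0.5779·3.0000 + 0.4221·13.1250] = 7.2015; exercise value = 7.5000 > continuation, so V_ud = 7.5000 (exercise)
Node dd (S = 14.06): continuation = e^(−0.01)·[0.5779·13.1250 + 0.4221·19.4531] = 15.6390; exercise value = 15.9375 > continuation, so V_dd = 15.9375 (exercise)
Node u (S = 30): continuation = e^(−0.01)·[0.5779·1.2537 + 0.4221·7.5000] = 3.8516; exercise value = 0.0000 ≤ continuation, so V_u = 3.8516
Node d (S = 18.75): continuation = e^(−0.01)·[0.5779·7.5000 + 0.4221·15.9375] = 10.9515; exercise value = 11.2500 > continuation, so V_d = 11.2500 (exercise)
Node 0 (S = 25): continuation = e^(−0.01)·[0.5779·3.8516 + 0.4221·11.2500] = 6.9052; exercise value = 5.0000 ≤ continuation, so V_0 = 6.9052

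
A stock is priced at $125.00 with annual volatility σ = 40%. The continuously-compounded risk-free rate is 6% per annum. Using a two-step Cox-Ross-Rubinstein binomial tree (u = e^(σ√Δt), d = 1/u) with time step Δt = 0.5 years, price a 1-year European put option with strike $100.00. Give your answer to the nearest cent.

CRR parameters: u = e^(σ√Δt) = e^(0.4·√0.5) = 1.3269, d = 1/u = 0.7536
Per-period rate: rΔt = 0.06·0.5 = 0.03, so R = e^0.03 = 1.0305
Risk-neutral probability p = (e^0.03 − 0.7536)/(1.3269 − 0.7536) = 0.2768/0.5733 = 0.4829
Terminal stock prices: S_uu = 220.1, S_ud = 125, S_dd = 71
Terminal payoffs (K − S): max(-120.1, 0) = 0, max(-25, 0) = 0, max(29, 0) = 29
Node u (S = 165.9): V_u = e^(−0.03)·[0.4829·0.0000 + 0.5171·0.0000] = 0.0000
Node d (S = 94.2): V_d = e^(−0.03)·[0.4829·0.0000 + 0.5171·29.0037] = 14.5550
Node 0 (S = 125): V_0 = e^(−0.03)·[0.4829·0.0000 + 0.5171·14.5550] = 7.3042

$7.30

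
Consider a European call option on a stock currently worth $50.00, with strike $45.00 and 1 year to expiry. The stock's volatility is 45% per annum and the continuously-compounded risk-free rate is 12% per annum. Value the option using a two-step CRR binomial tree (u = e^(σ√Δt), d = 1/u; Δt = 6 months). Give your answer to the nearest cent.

CRR parameters: u = e^(σ√Δt) = e^(0.45·√0.5) = 1.3746, d = 1/u = 0.7275
Per-period rate: rΔt = 0.12·0.5 = 0.06, so R = e^0.06 = 1.0618
Risk-neutral probability p = (e^0.06 − 0.7275)/(1.3746 − 0.7275) = 0.3344/0.6472 = 0.5167
Terminal stock prices: S_uu = 94.48, S_ud = 50, S_dd = 26.46
Terminal payoffs (S − K): max(49.48, 0) = 49.48, max(5, 0) = 5, max(-18.54, 0) = 0
Node u (S = 68.73): V_u = e^(−0.06)·[0.5167·49.4829 + 0.4833·5.0000] = 26.3530
Node d (S = 36.37): V_d = e^(−0.06)·[0.5167·5.0000 + 0.4833·0.0000] = 2.4329
Node 0 (S = 50): V_0 = e^(−0.06)·[0.5167·26.3530 + 0.4833·2.4329] = 13.9301

$13.93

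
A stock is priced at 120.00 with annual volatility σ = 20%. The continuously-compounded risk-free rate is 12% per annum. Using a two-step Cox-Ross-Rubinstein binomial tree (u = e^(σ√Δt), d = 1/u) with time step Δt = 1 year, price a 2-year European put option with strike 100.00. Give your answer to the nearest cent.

CRR parameters: u = e^(σ√Δt) = e^(0.2·√1) = 1.2214, d = 1/u = 0.8187
Per-period rate: rΔt = 0.12·1 = 0.12, so R = e^0.12 = 1.1275
Risk-neutral probability p = (e^0.12 − 0.8187)/(1.2214 − 0.8187) = 0.3088/0.4027 = 0.7668
Terminal stock prices: S_uu = 179, S_ud = 120, S_dd = 80.44
Terminal payoffs (K − S): max(-79.02, 0) = 0, max(-20, 0) = 0, max(19.56, 0) = 19.56
Node u (S = 146.6): V_u = e^(−0.12)·[0.7668·0.0000 + 0.2332·0.0000] = 0.0000
Node d (S = 98.25): V_d = e^(−0.12)·[0.7668·0.0000 + 0.2332·19.5616] = 4.0460
Node 0 (S = 120): V_0 = e^(−0.12)·[0.7668·0.0000 + 0.2332·4.0460] = 0.8369

0.84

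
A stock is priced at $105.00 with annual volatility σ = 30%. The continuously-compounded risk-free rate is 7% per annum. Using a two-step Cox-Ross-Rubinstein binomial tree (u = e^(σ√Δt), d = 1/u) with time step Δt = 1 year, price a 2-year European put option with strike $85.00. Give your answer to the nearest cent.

$4.94

CRR parameters: u = e^(σ√Δt) = e^(0.3·√1) = 1.3499, d = 1/u = 0.7408
Per-period rate: rΔt = 0.07·1 = 0.07, so R = e^0.07 = 1.0725
Risk-neutral probability p = (e^0.07 − 0.7408)/(1.3499 − 0.7408) = 0.3317/0.6090 = 0.5446
Terminal stock prices: S_uu = 191.3, S_ud = 105, S_dd = 57.63
Terminal payoffs (K − S): max(-106.3, 0) = 0, max(-20, 0) = 0, max(27.37, 0) = 27.37
Node u (S = 141.7): V_u = e^(−0.07)·[0.5446·0.0000 + 0.4554·0.0000] = 0.0000
Node d (S = 77.79): V_d = e^(−0.07)·[0.5446·0.0000 + 0.4554·27.3748] = 11.6234
Node 0 (S = 105): V_0 = e^(−0.07)·[0.5446·0.0000 + 0.4554·11.6234] = 4.9353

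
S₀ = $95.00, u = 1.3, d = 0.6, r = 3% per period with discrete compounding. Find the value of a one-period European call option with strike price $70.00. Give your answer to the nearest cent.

$31.91

Risk-neutral probability p = (1 + 0.03 − 0.6)/(1.3 − 0.6) = 0.4300/0.7000 = 0.6143
Terminal stock prices: S_u = 123.5, S_d = 57
Terminal payoffs (S − K): max(53.5, 0) = 53.5, max(-13, 0) = 0
Node 0 (S = 95): V_0 = 1/1.03·[0.6143·53.5000 + 0.3857·0.0000] = 31.9071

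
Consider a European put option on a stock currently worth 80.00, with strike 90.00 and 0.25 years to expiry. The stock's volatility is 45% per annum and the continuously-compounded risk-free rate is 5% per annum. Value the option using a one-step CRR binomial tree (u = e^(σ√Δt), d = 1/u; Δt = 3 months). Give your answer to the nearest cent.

13.63

CRR parameters: u = e^(σ√Δt) = e^(0.45·√0.25) = 1.2523, d = 1/u = 0.7985
Per-period rate: rΔt = 0.05·0.25 = 0.0125, so R = e^0.0125 = 1.0126
Risk-neutral probability p = (e^0.0125 − 0.7985)/(1.2523 − 0.7985) = 0.2141/0.4538 = 0.4717
Terminal stock prices: S_u = 100.2, S_d = 63.88
Terminal payoffs (K − S): max(-10.19, 0) = 0, max(26.12, 0) = 26.12
Node 0 (S = 80): V_0 = e^(−0.0125)·[0.4717·0.0000 + 0.5283·26.1187] = 13.6270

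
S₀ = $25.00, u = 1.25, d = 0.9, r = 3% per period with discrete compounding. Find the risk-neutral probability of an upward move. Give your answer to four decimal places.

p = 0.3714

Risk-neutral probability p = (1 + 0.03 − 0.9)/(1.25 − 0.9) = 0.1300/0.3500 = 0.3714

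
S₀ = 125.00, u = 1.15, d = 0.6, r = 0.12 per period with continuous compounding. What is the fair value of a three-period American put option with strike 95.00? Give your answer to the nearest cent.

1.00

Risk-neutral probability p = (e^0.12 − 0.6)/(1.15 − 0.6) = 0.5275/0.5500 = 0.9591
Terminal stock prices: S_uuu = 190.1, S_uud = 99.19, S_udd = 51.75, S_ddd = 27
Terminal payoffs (K − S): max(-95.11, 0) = 0, max(-4.187, 0) = 0, max(43.25, 0) = 43.25, max(68, 0) = 68
Node uu (S = 165.3): continuation = e^(−0.12)·[0.9591·0.0000 + 0.0409·0.0000] = 0.0000; exercise value = 0.0000 ≤ continuation, so V_uu = 0.0000
Node ud (S = 86.25): continuation = e^(−0.12)·[0.9591·0.0000 + 0.0409·43.2500] = 1.5695; exercise value = 8.7500 > continuation, so V_ud = 8.7500 (exercise)
Node dd (S = 45): continuation = e^(−0.12)·[0.9591·43.2500 + 0.0409·68.0000] = 39.2574; exercise value = 50.0000 > continuation, so V_dd = 50.0000 (exercise)
Node u (S = 143.8): continuation = e^(−0.12)·[0.9591·0.0000 + 0.0409·8.7500] = 0.3175; exercise value = 0.0000 ≤ continuation, so V_u = 0.3175
Node d (S = 75): continuation = e^(−0.12)·[0.9591·8.7500 + 0.0409·50.0000] = 9.2574; exercise value = 20.0000 > continuation, so V_d = 20.0000 (exercise)
Node 0 (S = 125): continuation = e^(−0.12)·[0.9591·0.3175 + 0.0409·20.0000] = 0.9959; exercise value = 0.0000 ≤ continuation, so V_0 = 0.9959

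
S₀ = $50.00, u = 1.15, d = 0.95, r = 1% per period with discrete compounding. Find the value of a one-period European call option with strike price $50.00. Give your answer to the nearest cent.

Risk-neutral probability p = (1 + 0.01 − 0.95)/(1.15 − 0.95) = 0.0600/0.2000 = 0.3000
Terminal stock prices: S_u = 57.5, S_d = 47.5
Terminal payoffs (S − K): max(7.5, 0) = 7.5, max(-2.5, 0) = 0
Node 0 (S = 50): V_0 = 1/1.01·[0.3000·7.5000 + 0.7000·0.0000] = 2.2277

$2.23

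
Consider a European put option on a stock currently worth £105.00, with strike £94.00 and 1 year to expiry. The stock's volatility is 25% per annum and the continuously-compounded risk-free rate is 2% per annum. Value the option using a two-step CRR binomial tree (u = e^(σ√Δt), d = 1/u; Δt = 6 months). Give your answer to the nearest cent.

CRR parameters: u = e^(σ√Δt) = e^(0.25·√0.5) = 1.1934, d = 1/u = 0.8380
Per-period rate: rΔt = 0.02·0.5 = 0.01, so R = e^0.01 = 1.0101
Risk-neutral probability p = (e^0.01 − 0.8380)/(1.1934 − 0.8380) = 0.1721/0.3554 = 0.4842
Terminal stock prices: S_uu = 149.5, S_ud = 105, S_dd = 73.73
Terminal payoffs (K − S): max(-55.53, 0) = 0, max(-11, 0) = 0, max(20.27, 0) = 20.27
Node u (S = 125.3): V_u = e^(−0.01)·[0.4842·0.0000 + 0.5158·0.0000] = 0.0000
Node d (S = 87.99): V_d = e^(−0.01)·[0.4842·0.0000 + 0.5158·20.2702] = 10.3514
Node 0 (S = 105): V_0 = e^(−0.01)·[0.4842·0.0000 + 0.5158·10.3514] = 5.2861

£5.29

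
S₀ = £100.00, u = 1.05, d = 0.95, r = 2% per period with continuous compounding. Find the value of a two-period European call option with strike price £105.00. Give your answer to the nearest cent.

Risk-neutral probability p = (e^0.02 − 0.95)/(1.05 − 0.95) = 0.0702/0.1000 = 0.7020
Terminal stock prices: S_uu = 110.2, S_ud = 99.75, S_dd = 90.25
Terminal payoffs (S − K): max(5.25, 0) = 5.25, max(-5.25, 0) = 0, max(-14.75, 0) = 0
Node u (S = 105): V_u = e^(−0.02)·[0.7020·5.2500 + 0.2980·0.0000] = 3.6126
Node d (S = 95): V_d = e^(−0.02)·[0.7020·0.0000 + 0.2980·0.0000] = 0.0000
Node 0 (S = 100): V_0 = e^(−0.02)·[0.7020·3.6126 + 0.2980·0.0000] = 2.4859

£2.49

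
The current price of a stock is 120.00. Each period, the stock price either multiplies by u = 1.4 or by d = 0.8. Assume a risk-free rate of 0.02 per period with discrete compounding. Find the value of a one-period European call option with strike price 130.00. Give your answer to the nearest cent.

13.66

Risk-neutral probability p = (1 + 0.02 − 0.8)/(1.4 − 0.8) = 0.2200/0.6000 = 0.3667
Terminal stock prices: S_u = 168, S_d = 96
Terminal payoffs (S − K): max(38, 0) = 38, max(-34, 0) = 0
Node 0 (S = 120): V_0 = 1/1.02·[0.3667·38.0000 + 0.6333·0.0000] = 13.6601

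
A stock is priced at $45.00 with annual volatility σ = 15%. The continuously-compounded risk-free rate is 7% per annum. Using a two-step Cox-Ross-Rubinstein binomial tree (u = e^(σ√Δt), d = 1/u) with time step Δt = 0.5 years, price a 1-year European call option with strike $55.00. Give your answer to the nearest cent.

CRR parameters: u = e^(σ√Δt) = e^(0.15·√0.5) = 1.1119, d = 1/u = 0.8994
Per-period rate: rΔt = 0.07·0.5 = 0.035, so R = e^0.035 = 1.0356
Risk-neutral probability p = (e^0.035 − 0.8994)/(1.1119 − 0.8994) = 0.1363/0.2125 = 0.6411
Terminal stock prices: S_uu = 55.63, S_ud = 45, S_dd = 36.4
Terminal payoffs (S − K): max(0.634, 0) = 0.634, max(-10, 0) = 0, max(-18.6, 0) = 0
Node u (S = 50.04): V_u = e^(−0.035)·[0.6411·0.6340 + 0.3589·0.0000] = 0.3925
Node d (S = 40.47): V_d = e^(−0.035)·[0.6411·0.0000 + 0.3589·0.0000] = 0.0000
Node 0 (S = 45): V_0 = e^(−0.035)·[0.6411·0.3925 + 0.3589·0.0000] = 0.2430

$0.24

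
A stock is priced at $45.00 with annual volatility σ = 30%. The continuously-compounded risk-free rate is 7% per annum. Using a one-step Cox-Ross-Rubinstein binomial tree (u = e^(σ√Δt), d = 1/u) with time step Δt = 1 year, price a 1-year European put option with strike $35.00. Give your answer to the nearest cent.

CRR parameters: u = e^(σ√Δt) = e^(0.3·√1) = 1.3499, d = 1/u = 0.7408
Per-period rate: rΔt = 0.07·1 = 0.07, so R = e^0.07 = 1.0725
Risk-neutral probability p = (e^0.07 − 0.7408)/(1.3499 − 0.7408) = 0.3317/0.6090 = 0.5446
Terminal stock prices: S_u = 60.74, S_d = 33.34
Terminal payoffs (K − S): max(-25.74, 0) = 0, max(1.663, 0) = 1.663
Node 0 (S = 45): V_0 = e^(−0.07)·[0.5446·0.0000 + 0.4554·1.6632] = 0.7062

$0.71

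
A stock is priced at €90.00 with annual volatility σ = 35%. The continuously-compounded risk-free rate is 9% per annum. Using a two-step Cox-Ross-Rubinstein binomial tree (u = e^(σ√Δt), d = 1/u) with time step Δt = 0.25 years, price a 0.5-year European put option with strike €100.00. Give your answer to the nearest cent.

CRR parameters: u = e^(σ√Δt) = e^(0.35·√0.25) = 1.1912, d = 1/u = 0.8395
Per-period rate: rΔt = 0.09·0.25 = 0.0225, so R = e^0.0225 = 1.0228
Risk-neutral probability p = (e^0.0225 − 0.8395)/(1.1912 − 0.8395) = 0.1833/0.3518 = 0.5210
Terminal stock prices: S_uu = 127.7, S_ud = 90, S_dd = 63.42
Terminal payoffs (K − S): max(-27.72, 0) = 0, max(10, 0) = 10, max(36.58, 0) = 36.58
Node u (S = 107.2): V_u = e^(−0.0225)·[0.5210·0.0000 + 0.4790·10.0000] = 4.6830
Node d (S = 75.55): V_d = e^(−0.0225)·[0.5210·10.0000 + 0.4790·36.5781] = 22.2240
Node 0 (S = 90): V_0 = e^(−0.0225)·[0.5210·4.6830 + 0.4790·22.2240] = 12.7932

€12.79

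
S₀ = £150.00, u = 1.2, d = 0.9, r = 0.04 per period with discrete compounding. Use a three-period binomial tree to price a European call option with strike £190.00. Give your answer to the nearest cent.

£7.62

Risk-neutral probability p = (1 + 0.04 − 0.9)/(1.2 − 0.9) = 0.1400/0.3000 = 0.4667
Terminal stock prices: S_uuu = 259.2, S_uud = 194.4, S_udd = 145.8, S_ddd = 109.4
Terminal payoffs (S − K): max(69.2, 0) = 69.2, max(4.4, 0) = 4.4, max(-44.2, 0) = 0, max(-80.65, 0) = 0
Node uu (S = 216): V_uu = 1/1.04·[0.4667·69.2000 + 0.5333·4.4000] = 33.3077
Node ud (S = 162): V_ud = 1/1.04·[0.4667·4.4000 + 0.5333·0.0000] = 1.9744
Node dd (S = 121.5): V_dd = 1/1.04·[0.4667·0.0000 + 0.5333·0.0000] = 0.0000
Node u (S = 180): V_u = 1/1.04·[0.4667·33.3077 + 0.5333·1.9744] = 15.9583
Node d (S = 135): V_d = 1/1.04·[0.4667·1.9744 + 0.5333·0.0000] = 0.8859
Node 0 (S = 150): V_0 = 1/1.04·[0.4667·15.9583 + 0.5333·0.8859] = 7.6151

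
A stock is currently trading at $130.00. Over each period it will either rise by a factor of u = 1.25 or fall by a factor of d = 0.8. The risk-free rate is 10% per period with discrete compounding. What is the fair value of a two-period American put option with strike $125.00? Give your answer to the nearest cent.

Risk-neutral probability p = (1 + 0.1 − 0.8)/(1.25 − 0.8) = 0.3000/0.4500 = 0.6667
Terminal stock prices: S_uu = 203.1, S_ud = 130, S_dd = 83.2
Terminal payoffs (K − S): max(-78.12, 0) = 0, max(-5, 0) = 0, max(41.8, 0) = 41.8
Node u (S = 162.5): continuation = 1/1.1·[0.6667·0.0000 + 0.3333·0.0000] = 0.0000; exercise value = 0.0000 ≤ continuation, so V_u = 0.0000
Node d (S = 104): continuation = 1/1.1·[0.6667·0.0000 + 0.3333·41.8000] = 12.6667; exercise value = 21.0000 > continuation, so V_d = 21.0000 (exercise)
Node 0 (S = 130): continuation = 1/1.1·[0.6667·0.0000 + 0.3333·21.0000] = 6.3636; exercise value = 0.0000 ≤ continuation, so V_0 = 6.3636

$6.36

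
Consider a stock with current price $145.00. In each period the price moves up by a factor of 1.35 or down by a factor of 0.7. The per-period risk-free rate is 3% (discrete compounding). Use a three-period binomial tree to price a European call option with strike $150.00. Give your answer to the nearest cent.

Risk-neutral probability p = (1 + 0.03 − 0.7)/(1.35 − 0.7) = 0.3300/0.6500 = 0.5077
Terminal stock prices: S_uuu = 356.8, S_uud = 185, S_udd = 95.92, S_ddd = 49.73
Terminal payoffs (S − K): max(206.8, 0) = 206.8, max(34.98, 0) = 34.98, max(-54.08, 0) = 0, max(-100.3, 0) = 0
Node uu (S = 264.3): V_uu = 1/1.03·[0.5077·206.7544 + 0.4923·34.9838] = 118.6314
Node ud (S = 137): V_ud = 1/1.03·[0.5077·34.9838 + 0.4923·0.0000] = 17.2437
Node dd (S = 71.05): V_dd = 1/1.03·[0.5077·0.0000 + 0.4923·0.0000] = 0.0000
Node u (S = 195.8): V_u = 1/1.03·[0.5077·118.6314 + 0.4923·17.2437] = 66.7160
Node d (S = 101.5): V_d = 1/1.03·[0.5077·17.2437 + 0.4923·0.0000] = 8.4995
Node 0 (S = 145): V_0 = 1/1.03·[0.5077·66.7160 + 0.4923·8.4995] = 36.9471

$36.95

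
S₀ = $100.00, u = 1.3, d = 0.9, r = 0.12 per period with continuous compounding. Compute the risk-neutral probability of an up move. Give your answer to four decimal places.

Risk-neutral probability p = (e^0.12 − 0.9)/(1.3 − 0.9) = 0.2275/0.4000 = 0.5687

p = 0.5687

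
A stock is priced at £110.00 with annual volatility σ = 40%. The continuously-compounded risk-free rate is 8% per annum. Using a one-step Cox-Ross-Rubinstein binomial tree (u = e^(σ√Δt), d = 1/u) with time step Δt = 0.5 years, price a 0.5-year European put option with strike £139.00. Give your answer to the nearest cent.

£26.90

CRR parameters: u = e^(σ√Δt) = e^(0.4·√0.5) = 1.3269, d = 1/u = 0.7536
Per-period rate: rΔt = 0.08·0.5 = 0.04, so R = e^0.04 = 1.0408
Risk-neutral probability p = (e^0.04 − 0.7536)/(1.3269 − 0.7536) = 0.2872/0.5733 = 0.5009
Terminal stock prices: S_u = 146, S_d = 82.9
Terminal payoffs (K − S): max(-6.959, 0) = 0, max(56.1, 0) = 56.1
Node 0 (S = 110): V_0 = e^(−0.04)·[0.5009·0.0000 + 0.4991·56.0998] = 26.8989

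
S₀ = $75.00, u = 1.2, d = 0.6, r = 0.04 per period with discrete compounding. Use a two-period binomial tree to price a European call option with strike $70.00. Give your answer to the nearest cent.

Risk-neutral probability p = (1 + 0.04 − 0.6)/(1.2 − 0.6) = 0.4400/0.6000 = 0.7333
Terminal stock prices: S_uu = 108, S_ud = 54, S_dd = 27
Terminal payoffs (S − K): max(38, 0) = 38, max(-16, 0) = 0, max(-43, 0) = 0
Node u (S = 90): V_u = 1/1.04·[0.7333·38.0000 + 0.2667·0.0000] = 26.7949
Node d (S = 45): V_d = 1/1.04·[0.7333·0.0000 + 0.2667·0.0000] = 0.0000
Node 0 (S = 75): V_0 = 1/1.04·[0.7333·26.7949 + 0.2667·0.0000] = 18.8938

$18.89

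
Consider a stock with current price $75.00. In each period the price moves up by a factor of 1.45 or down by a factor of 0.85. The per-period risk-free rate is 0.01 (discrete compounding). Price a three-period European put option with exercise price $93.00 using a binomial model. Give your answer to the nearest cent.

Risk-neutral probability p = (1 + 0.01 − 0.85)/(1.45 − 0.85) = 0.1600/0.6000 = 0.2667
Terminal stock prices: S_uuu = 228.6, S_uud = 134, S_udd = 78.57, S_ddd = 46.06
Terminal payoffs (K − S): max(-135.6, 0) = 0, max(-41.03, 0) = 0, max(14.43, 0) = 14.43, max(46.94, 0) = 46.94
Node uu (S = 157.7): V_uu = 1/1.01·[0.2667·0.0000 + 0.7333·0.0000] = 0.0000
Node ud (S = 92.44): V_ud = 1/1.01·[0.2667·0.0000 + 0.7333·14.4281] = 10.4759
Node dd (S = 54.19): V_dd = 1/1.01·[0.2667·14.4281 + 0.7333·46.9406] = 37.8917
Node u (S = 108.8): V_u = 1/1.01·[0.2667·0.0000 + 0.7333·10.4759] = 7.6062
Node d (S = 63.75): V_d = 1/1.01·[0.2667·10.4759 + 0.7333·37.8917] = 30.2780
Node 0 (S = 75): V_0 = 1/1.01·[0.2667·7.6062 + 0.7333·30.2780] = 23.9923

$23.99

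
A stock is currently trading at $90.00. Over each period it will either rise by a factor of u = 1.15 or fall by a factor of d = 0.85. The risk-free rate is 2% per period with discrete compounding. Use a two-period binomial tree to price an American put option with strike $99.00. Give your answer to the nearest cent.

Risk-neutral probability p = (1 + 0.02 − 0.85)/(1.15 − 0.85) = 0.1700/0.3000 = 0.5667
Terminal stock prices: S_uu = 119, S_ud = 87.97, S_dd = 65.02
Terminal payoffs (K − S): max(-20.02, 0) = 0, max(11.03, 0) = 11.03, max(33.98, 0) = 33.98
Node u (S = 103.5): continuation = 1/1.02·[0.5667·0.0000 + 0.4333·11.0250] = 4.6838; exercise value = 0.0000 ≤ continuation, so V_u = 4.6838
Node d (S = 76.5): continuation = 1/1.02·[0.5667·11.0250 + 0.4333·33.9750] = 20.5588; exercise value = 22.5000 > continuation, so V_d = 22.5000 (exercise)
Node 0 (S = 90): continuation = 1/1.02·[0.5667·4.6838 + 0.4333·22.5000] = 12.1609; exercise value = 9.0000 ≤ continuation, so V_0 = 12.1609

$12.16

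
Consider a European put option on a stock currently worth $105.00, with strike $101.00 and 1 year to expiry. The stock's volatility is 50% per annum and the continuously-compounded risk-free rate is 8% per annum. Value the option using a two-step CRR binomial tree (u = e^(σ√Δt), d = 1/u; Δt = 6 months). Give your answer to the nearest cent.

CRR parameters: u = e^(σ√Δt) = e^(0.5·√0.5) = 1.4241, d = 1/u = 0.7022
Per-period rate: rΔt = 0.08·0.5 = 0.04, so R = e^0.04 = 1.0408
Risk-neutral probability p = (e^0.04 − 0.7022)/(1.4241 − 0.7022) = 0.3386/0.7219 = 0.4691
Terminal stock prices: S_uu = 213, S_ud = 105, S_dd = 51.77
Terminal payoffs (K − S): max(-112, 0) = 0, max(-4, 0) = 0, max(49.23, 0) = 49.23
Node u (S = 149.5): V_u = e^(−0.04)·[0.4691·0.0000 + 0.5309·0.0000] = 0.0000
Node d (S = 73.73): V_d = e^(−0.04)·[0.4691·0.0000 + 0.5309·49.2278] = 25.1126
Node 0 (S = 105): V_0 = e^(−0.04)·[0.4691·0.0000 + 0.5309·25.1126] = 12.8107

$12.81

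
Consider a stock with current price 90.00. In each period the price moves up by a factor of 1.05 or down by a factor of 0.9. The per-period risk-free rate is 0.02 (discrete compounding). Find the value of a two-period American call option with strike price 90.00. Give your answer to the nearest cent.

Risk-neutral probability p = (1 + 0.02 − 0.9)/(1.05 − 0.9) = 0.1200/0.1500 = 0.8000
Terminal stock prices: S_uu = 99.23, S_ud = 85.05, S_dd = 72.9
Terminal payoffs (S − K): max(9.225, 0) = 9.225, max(-4.95, 0) = 0, max(-17.1, 0) = 0
Node u (S = 94.5): continuation = 1/1.02·[0.8000·9.2250 + 0.2000·0.0000] = 7.2353; exercise value = 4.5000 ≤ continuation, so V_u = 7.2353
Node d (S = 81): continuation = 1/1.02·[0.8000·0.0000 + 0.2000·0.0000] = 0.0000; exercise value = 0.0000 ≤ continuation, so V_d = 0.0000
Node 0 (S = 90): continuation = 1/1.02·[0.8000·7.2353 + 0.2000·0.0000] = 5.6747; exercise value = 0.0000 ≤ continuation, so V_0 = 5.6747

5.67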